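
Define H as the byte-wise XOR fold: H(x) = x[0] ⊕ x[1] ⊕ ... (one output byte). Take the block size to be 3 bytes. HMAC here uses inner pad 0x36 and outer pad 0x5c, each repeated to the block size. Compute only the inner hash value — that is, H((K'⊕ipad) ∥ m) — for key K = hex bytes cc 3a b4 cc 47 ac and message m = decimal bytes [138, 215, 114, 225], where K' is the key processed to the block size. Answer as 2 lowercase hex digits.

Key hex bytes cc 3a b4 cc 47 ac is 6 bytes > B = 3, so hash it first: H(key) = 65, then zero-pad to 3 bytes: K' = 65 00 00.
K' ⊕ ipad = 53 36 36.
Inner input = 53 36 36 ∥ 8a d7 72 e1.
Inner hash: XOR 53⊕36⊕36⊕8a⊕d7⊕72⊕e1 = 9d.

9d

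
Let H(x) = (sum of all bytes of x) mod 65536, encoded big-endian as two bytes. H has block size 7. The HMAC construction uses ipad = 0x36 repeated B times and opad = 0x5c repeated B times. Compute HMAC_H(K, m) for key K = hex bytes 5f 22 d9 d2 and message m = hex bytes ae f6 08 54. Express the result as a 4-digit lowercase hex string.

Key hex bytes 5f 22 d9 d2 is 4 bytes ≤ B = 7; zero-pad to 7 bytes: K' = 5f 22 d9 d2 00 00 00.
K' ⊕ ipad = 69 14 ef e4 36 36 36.  K' ⊕ opad = 03 7e 85 8e 5c 5c 5c.
Inner input = (K'⊕ipad) ∥ m = 69 14 ef e4 36 36 36 ∥ ae f6 08 54.
Inner hash: sum = 105+20+239+228+54+54+54+174+246+8+84 = 1266 → 04 f2.
Outer input = (K'⊕opad) ∥ inner = 03 7e 85 8e 5c 5c 5c ∥ 04 f2.
Outer hash (tag): sum = 3+126+133+142+92+92+92+4+242 = 926 → 03 9e.

039e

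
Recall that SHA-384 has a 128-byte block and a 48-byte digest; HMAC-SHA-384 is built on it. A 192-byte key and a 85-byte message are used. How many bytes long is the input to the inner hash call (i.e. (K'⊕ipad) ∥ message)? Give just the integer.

Key is 192 > 128 bytes, so it is hashed to 48 bytes then zero-padded to 128: |K'| = 128.
Inner input = (K'⊕ipad) ∥ m → 128 + 85 = 213 bytes.

213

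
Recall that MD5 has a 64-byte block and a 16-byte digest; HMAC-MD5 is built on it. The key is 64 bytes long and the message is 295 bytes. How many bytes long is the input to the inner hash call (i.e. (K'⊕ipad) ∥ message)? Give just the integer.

359

Key is 64 ≤ 64 bytes, zero-padded: |K'| = 64.
Inner input = (K'⊕ipad) ∥ m → 64 + 295 = 359 bytes.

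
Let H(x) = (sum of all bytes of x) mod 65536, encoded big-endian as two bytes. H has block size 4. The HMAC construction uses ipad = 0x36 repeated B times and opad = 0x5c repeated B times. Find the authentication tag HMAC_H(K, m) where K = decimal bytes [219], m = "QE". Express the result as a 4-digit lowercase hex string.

Key decimal bytes [219] = db is 1 byte ≤ B = 4; zero-pad to 4 bytes: K' = db 00 00 00.
K' ⊕ ipad = ed 36 36 36.  K' ⊕ opad = 87 5c 5c 5c.
Inner input = (K'⊕ipad) ∥ m = ed 36 36 36 ∥ 51 45.
Inner hash: sum = 237+54+54+54+81+69 = 549 → 02 25.
Outer input = (K'⊕opad) ∥ inner = 87 5c 5c 5c ∥ 02 25.
Outer hash (tag): sum = 135+92+92+92+2+37 = 450 → 01 c2.

01c2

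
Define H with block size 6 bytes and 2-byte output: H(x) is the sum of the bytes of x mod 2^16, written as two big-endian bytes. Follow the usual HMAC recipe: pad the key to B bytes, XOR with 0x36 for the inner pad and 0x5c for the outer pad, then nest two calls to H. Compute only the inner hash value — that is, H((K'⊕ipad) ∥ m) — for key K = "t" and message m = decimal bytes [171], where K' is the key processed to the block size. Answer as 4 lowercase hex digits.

01fb

Key "t" = 74 is 1 byte ≤ B = 6; zero-pad to 6 bytes: K' = 74 00 00 00 00 00.
K' ⊕ ipad = 42 36 36 36 36 36.
Inner input = 42 36 36 36 36 36 ∥ ab.
Inner hash: sum = 66+54+54+54+54+54+171 = 507 → 01 fb.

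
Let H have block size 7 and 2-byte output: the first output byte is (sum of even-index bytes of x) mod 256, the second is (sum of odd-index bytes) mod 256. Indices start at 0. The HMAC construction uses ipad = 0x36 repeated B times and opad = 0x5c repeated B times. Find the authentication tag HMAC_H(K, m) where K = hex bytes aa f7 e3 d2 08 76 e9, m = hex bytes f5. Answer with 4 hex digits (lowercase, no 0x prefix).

Key hex bytes aa f7 e3 d2 08 76 e9 is exactly B = 7 bytes: K' = aa f7 e3 d2 08 76 e9.
K' ⊕ ipad = 9c c1 d5 e4 3e 40 df.  K' ⊕ opad = f6 ab bf 8e 54 2a b5.
Inner input = (K'⊕ipad) ∥ m = 9c c1 d5 e4 3e 40 df ∥ f5.
Inner hash: even-index sum = 654 mod 256 = 142; odd-index sum = 730 mod 256 = 218 → 8e da.
Outer input = (K'⊕opad) ∥ inner = f6 ab bf 8e 54 2a b5 ∥ 8e da.
Outer hash (tag): even-index sum = 920 mod 256 = 152; odd-index sum = 497 mod 256 = 241 → 98 f1.

98f1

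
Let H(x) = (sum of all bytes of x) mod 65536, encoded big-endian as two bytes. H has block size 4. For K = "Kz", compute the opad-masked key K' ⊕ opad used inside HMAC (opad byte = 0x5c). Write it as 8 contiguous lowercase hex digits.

Key "Kz" = 4b 7a is 2 bytes ≤ B = 4; zero-pad to 4 bytes: K' = 4b 7a 00 00.
XOR each byte with 0x5c: 4b⊕5c=17, 7a⊕5c=26, 00⊕5c=5c, 00⊕5c=5c.

17265c5c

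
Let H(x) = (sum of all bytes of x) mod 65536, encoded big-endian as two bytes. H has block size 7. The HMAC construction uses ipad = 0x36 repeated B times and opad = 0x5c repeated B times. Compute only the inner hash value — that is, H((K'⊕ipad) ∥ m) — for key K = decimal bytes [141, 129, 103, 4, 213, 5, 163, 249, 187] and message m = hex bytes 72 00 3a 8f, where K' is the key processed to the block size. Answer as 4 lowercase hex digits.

Key decimal bytes [141, 129, 103, 4, 213, 5, 163, 249, 187] = 8d 81 67 04 d5 05 a3 f9 bb is 9 bytes > B = 7, so hash it first: H(key) = 04 aa, then zero-pad to 7 bytes: K' = 04 aa 00 00 00 00 00.
K' ⊕ ipad = 32 9c 36 36 36 36 36.
Inner input = 32 9c 36 36 36 36 36 ∥ 72 00 3a 8f.
Inner hash: sum = 50+156+54+54+54+54+54+114+0+58+143 = 791 → 03 17.

0317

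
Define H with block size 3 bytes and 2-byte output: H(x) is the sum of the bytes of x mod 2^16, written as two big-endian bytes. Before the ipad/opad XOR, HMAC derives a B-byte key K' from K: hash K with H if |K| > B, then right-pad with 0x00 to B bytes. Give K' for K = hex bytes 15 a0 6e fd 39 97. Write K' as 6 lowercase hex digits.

|K| = 6 > B = 3, so first hash the key.
H(K): sum = 21+160+110+253+57+151 = 752 → 02 f0.
Zero-pad H(K) = 02 f0 to 3 bytes: K' = 02 f0 00.

02f000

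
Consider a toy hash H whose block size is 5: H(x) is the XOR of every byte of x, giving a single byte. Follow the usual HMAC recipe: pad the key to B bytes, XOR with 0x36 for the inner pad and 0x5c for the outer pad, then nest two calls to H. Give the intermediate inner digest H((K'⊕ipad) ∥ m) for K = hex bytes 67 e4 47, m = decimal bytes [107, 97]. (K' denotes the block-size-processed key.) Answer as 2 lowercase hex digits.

f8

Key hex bytes 67 e4 47 is 3 bytes ≤ B = 5; zero-pad to 5 bytes: K' = 67 e4 47 00 00.
K' ⊕ ipad = 51 d2 71 36 36.
Inner input = 51 d2 71 36 36 ∥ 6b 61.
Inner hash: XOR 51⊕d2⊕71⊕36⊕36⊕6b⊕61 = f8.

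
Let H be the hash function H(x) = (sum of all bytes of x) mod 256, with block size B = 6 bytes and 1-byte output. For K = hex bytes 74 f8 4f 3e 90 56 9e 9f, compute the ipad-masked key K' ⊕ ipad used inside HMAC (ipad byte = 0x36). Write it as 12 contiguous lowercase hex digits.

Key hex bytes 74 f8 4f 3e 90 56 9e 9f is 8 bytes > B = 6, so hash it first: H(key) = 1c, then zero-pad to 6 bytes: K' = 1c 00 00 00 00 00.
XOR each byte with 0x36: 1c⊕36=2a, 00⊕36=36, 00⊕36=36, 00⊕36=36, 00⊕36=36, 00⊕36=36.

2a3636363636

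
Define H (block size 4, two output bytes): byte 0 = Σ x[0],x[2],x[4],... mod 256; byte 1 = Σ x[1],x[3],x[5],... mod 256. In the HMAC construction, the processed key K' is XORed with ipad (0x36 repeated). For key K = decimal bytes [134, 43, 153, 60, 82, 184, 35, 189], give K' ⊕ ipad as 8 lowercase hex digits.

a2ea3636

Key decimal bytes [134, 43, 153, 60, 82, 184, 35, 189] = 86 2b 99 3c 52 b8 23 bd is 8 bytes > B = 4, so hash it first: H(key) = 94 dc, then zero-pad to 4 bytes: K' = 94 dc 00 00.
XOR each byte with 0x36: 94⊕36=a2, dc⊕36=ea, 00⊕36=36, 00⊕36=36.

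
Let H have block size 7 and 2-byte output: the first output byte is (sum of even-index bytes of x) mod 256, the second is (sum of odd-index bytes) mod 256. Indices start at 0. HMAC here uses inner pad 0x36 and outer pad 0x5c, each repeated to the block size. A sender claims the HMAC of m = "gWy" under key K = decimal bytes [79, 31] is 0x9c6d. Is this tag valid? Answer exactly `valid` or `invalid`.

valid

Key decimal bytes [79, 31] = 4f 1f is 2 bytes ≤ B = 7; zero-pad to 7 bytes: K' = 4f 1f 00 00 00 00 00.
K' ⊕ ipad = 79 29 36 36 36 36 36; K' ⊕ opad = 13 43 5c 5c 5c 5c 5c.
Inner hash: even-index sum = 370 mod 256 = 114; odd-index sum = 373 mod 256 = 117 → 72 75.
Outer hash (recomputed tag): even-index sum = 412 mod 256 = 156; odd-index sum = 365 mod 256 = 109 → 9c 6d.
Recomputed tag = 9c6d; claimed = 9c6d → match.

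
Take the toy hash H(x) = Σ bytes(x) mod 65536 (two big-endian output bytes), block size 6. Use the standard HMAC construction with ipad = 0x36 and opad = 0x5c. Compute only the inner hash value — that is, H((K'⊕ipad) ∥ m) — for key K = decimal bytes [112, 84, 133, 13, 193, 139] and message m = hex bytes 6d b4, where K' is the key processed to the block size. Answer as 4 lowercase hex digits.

Key decimal bytes [112, 84, 133, 13, 193, 139] = 70 54 85 0d c1 8b is exactly B = 6 bytes: K' = 70 54 85 0d c1 8b.
K' ⊕ ipad = 46 62 b3 3b f7 bd.
Inner input = 46 62 b3 3b f7 bd ∥ 6d b4.
Inner hash: sum = 70+98+179+59+247+189+109+180 = 1131 → 04 6b.

046b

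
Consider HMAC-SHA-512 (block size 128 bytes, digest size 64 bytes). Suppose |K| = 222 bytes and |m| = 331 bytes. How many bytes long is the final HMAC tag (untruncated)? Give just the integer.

The tag is one SHA-512 digest: 64 bytes.

64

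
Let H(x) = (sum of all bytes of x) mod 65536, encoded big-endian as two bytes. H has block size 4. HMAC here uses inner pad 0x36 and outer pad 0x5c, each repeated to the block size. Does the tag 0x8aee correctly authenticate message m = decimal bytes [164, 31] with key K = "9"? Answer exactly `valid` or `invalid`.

invalid

Key "9" = 39 is 1 byte ≤ B = 4; zero-pad to 4 bytes: K' = 39 00 00 00.
K' ⊕ ipad = 0f 36 36 36; K' ⊕ opad = 65 5c 5c 5c.
Inner hash: sum = 15+54+54+54+164+31 = 372 → 01 74.
Outer hash (recomputed tag): sum = 101+92+92+92+1+116 = 494 → 01 ee.
Recomputed tag = 01ee; claimed = 8aee → mismatch.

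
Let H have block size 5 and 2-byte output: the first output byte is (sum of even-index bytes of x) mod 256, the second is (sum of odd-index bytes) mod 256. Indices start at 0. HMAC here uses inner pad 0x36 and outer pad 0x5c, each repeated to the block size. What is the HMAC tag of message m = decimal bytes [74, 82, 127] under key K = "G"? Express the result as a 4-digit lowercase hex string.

Key "G" = 47 is 1 byte ≤ B = 5; zero-pad to 5 bytes: K' = 47 00 00 00 00.
K' ⊕ ipad = 71 36 36 36 36.  K' ⊕ opad = 1b 5c 5c 5c 5c.
Inner input = (K'⊕ipad) ∥ m = 71 36 36 36 36 ∥ 4a 52 7f.
Inner hash: even-index sum = 303 mod 256 = 47; odd-index sum = 309 mod 256 = 53 → 2f 35.
Outer input = (K'⊕opad) ∥ inner = 1b 5c 5c 5c 5c ∥ 2f 35.
Outer hash (tag): even-index sum = 264 mod 256 = 8; odd-index sum = 231 mod 256 = 231 → 08 e7.

08e7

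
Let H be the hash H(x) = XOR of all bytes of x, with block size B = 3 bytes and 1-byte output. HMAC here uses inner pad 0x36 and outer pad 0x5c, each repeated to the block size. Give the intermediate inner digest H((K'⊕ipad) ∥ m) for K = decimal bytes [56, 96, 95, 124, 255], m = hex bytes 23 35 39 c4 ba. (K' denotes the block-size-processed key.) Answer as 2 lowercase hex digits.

Key decimal bytes [56, 96, 95, 124, 255] = 38 60 5f 7c ff is 5 bytes > B = 3, so hash it first: H(key) = 84, then zero-pad to 3 bytes: K' = 84 00 00.
K' ⊕ ipad = b2 36 36.
Inner input = b2 36 36 ∥ 23 35 39 c4 ba.
Inner hash: XOR b2⊕36⊕36⊕23⊕35⊕39⊕c4⊕ba = e3.

e3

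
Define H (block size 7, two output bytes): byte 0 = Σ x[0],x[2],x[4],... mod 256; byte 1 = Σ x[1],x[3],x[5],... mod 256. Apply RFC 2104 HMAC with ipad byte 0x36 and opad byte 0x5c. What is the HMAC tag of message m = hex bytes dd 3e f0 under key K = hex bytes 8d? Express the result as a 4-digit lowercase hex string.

Key hex bytes 8d is 1 byte ≤ B = 7; zero-pad to 7 bytes: K' = 8d 00 00 00 00 00 00.
K' ⊕ ipad = bb 36 36 36 36 36 36.  K' ⊕ opad = d1 5c 5c 5c 5c 5c 5c.
Inner input = (K'⊕ipad) ∥ m = bb 36 36 36 36 36 36 ∥ dd 3e f0.
Inner hash: even-index sum = 411 mod 256 = 155; odd-index sum = 623 mod 256 = 111 → 9b 6f.
Outer input = (K'⊕opad) ∥ inner = d1 5c 5c 5c 5c 5c 5c ∥ 9b 6f.
Outer hash (tag): even-index sum = 596 mod 256 = 84; odd-index sum = 431 mod 256 = 175 → 54 af.

54af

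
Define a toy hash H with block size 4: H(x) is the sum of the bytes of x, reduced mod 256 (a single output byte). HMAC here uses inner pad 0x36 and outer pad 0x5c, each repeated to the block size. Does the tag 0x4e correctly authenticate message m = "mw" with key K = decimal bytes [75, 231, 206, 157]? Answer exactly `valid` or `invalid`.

invalid

Key decimal bytes [75, 231, 206, 157] = 4b e7 ce 9d is exactly B = 4 bytes: K' = 4b e7 ce 9d.
K' ⊕ ipad = 7d d1 f8 ab; K' ⊕ opad = 17 bb 92 c1.
Inner hash: sum = 125+209+248+171+109+119 = 981; mod 256 = 213 → d5.
Outer hash (recomputed tag): sum = 23+187+146+193+213 = 762; mod 256 = 250 → fa.
Recomputed tag = fa; claimed = 4e → mismatch.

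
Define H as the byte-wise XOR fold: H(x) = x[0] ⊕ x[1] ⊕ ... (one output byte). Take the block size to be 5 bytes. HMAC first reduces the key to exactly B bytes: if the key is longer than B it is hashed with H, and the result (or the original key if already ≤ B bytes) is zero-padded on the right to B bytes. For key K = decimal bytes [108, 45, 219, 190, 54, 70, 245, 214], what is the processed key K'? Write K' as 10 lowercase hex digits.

7700000000

|K| = 8 > B = 5, so first hash the key.
H(K): XOR 6c⊕2d⊕db⊕be⊕36⊕46⊕f5⊕d6 = 77.
Zero-pad H(K) = 77 to 5 bytes: K' = 77 00 00 00 00.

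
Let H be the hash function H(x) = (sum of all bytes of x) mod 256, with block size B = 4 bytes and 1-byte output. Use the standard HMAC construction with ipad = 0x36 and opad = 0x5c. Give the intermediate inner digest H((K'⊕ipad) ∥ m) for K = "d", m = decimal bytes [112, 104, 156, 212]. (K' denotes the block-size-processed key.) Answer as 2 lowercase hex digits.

3c

Key "d" = 64 is 1 byte ≤ B = 4; zero-pad to 4 bytes: K' = 64 00 00 00.
K' ⊕ ipad = 52 36 36 36.
Inner input = 52 36 36 36 ∥ 70 68 9c d4.
Inner hash: sum = 82+54+54+54+112+104+156+212 = 828; mod 256 = 60 → 3c.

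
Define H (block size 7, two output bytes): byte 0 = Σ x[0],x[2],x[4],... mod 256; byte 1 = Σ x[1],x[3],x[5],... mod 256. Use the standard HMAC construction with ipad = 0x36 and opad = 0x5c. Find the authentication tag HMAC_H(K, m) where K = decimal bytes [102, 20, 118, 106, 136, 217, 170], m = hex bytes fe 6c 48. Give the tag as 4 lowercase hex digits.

e159

Key decimal bytes [102, 20, 118, 106, 136, 217, 170] = 66 14 76 6a 88 d9 aa is exactly B = 7 bytes: K' = 66 14 76 6a 88 d9 aa.
K' ⊕ ipad = 50 22 40 5c be ef 9c.  K' ⊕ opad = 3a 48 2a 36 d4 85 f6.
Inner input = (K'⊕ipad) ∥ m = 50 22 40 5c be ef 9c ∥ fe 6c 48.
Inner hash: even-index sum = 598 mod 256 = 86; odd-index sum = 691 mod 256 = 179 → 56 b3.
Outer input = (K'⊕opad) ∥ inner = 3a 48 2a 36 d4 85 f6 ∥ 56 b3.
Outer hash (tag): even-index sum = 737 mod 256 = 225; odd-index sum = 345 mod 256 = 89 → e1 59.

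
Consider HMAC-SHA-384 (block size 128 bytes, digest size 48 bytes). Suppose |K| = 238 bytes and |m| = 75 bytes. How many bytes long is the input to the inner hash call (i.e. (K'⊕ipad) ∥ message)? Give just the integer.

Key is 238 > 128 bytes, so it is hashed to 48 bytes then zero-padded to 128: |K'| = 128.
Inner input = (K'⊕ipad) ∥ m → 128 + 75 = 203 bytes.

203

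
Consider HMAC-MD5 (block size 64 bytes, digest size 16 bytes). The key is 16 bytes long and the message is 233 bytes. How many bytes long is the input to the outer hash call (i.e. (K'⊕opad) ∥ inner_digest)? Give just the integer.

Key is 16 ≤ 64 bytes, zero-padded: |K'| = 64.
Outer input = (K'⊕opad) ∥ H(inner) → 64 + 16 = 80 bytes.

80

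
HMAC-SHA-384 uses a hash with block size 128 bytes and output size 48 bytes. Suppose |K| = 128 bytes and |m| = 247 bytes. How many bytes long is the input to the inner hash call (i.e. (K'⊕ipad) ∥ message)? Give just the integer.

375

Key is 128 ≤ 128 bytes, zero-padded: |K'| = 128.
Inner input = (K'⊕ipad) ∥ m → 128 + 247 = 375 bytes.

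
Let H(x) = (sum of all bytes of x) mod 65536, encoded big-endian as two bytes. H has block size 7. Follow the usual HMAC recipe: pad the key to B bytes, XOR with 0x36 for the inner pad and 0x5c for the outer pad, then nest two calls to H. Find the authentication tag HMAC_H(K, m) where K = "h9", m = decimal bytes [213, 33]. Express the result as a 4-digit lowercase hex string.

02d8

Key "h9" = 68 39 is 2 bytes ≤ B = 7; zero-pad to 7 bytes: K' = 68 39 00 00 00 00 00.
K' ⊕ ipad = 5e 0f 36 36 36 36 36.  K' ⊕ opad = 34 65 5c 5c 5c 5c 5c.
Inner input = (K'⊕ipad) ∥ m = 5e 0f 36 36 36 36 36 ∥ d5 21.
Inner hash: sum = 94+15+54+54+54+54+54+213+33 = 625 → 02 71.
Outer input = (K'⊕opad) ∥ inner = 34 65 5c 5c 5c 5c 5c ∥ 02 71.
Outer hash (tag): sum = 52+101+92+92+92+92+92+2+113 = 728 → 02 d8.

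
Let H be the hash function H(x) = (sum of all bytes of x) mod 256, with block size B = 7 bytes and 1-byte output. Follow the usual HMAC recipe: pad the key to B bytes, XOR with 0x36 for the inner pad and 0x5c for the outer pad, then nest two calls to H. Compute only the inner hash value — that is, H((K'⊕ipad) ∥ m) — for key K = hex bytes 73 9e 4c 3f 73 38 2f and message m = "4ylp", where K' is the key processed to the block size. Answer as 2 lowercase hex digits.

65

Key hex bytes 73 9e 4c 3f 73 38 2f is exactly B = 7 bytes: K' = 73 9e 4c 3f 73 38 2f.
K' ⊕ ipad = 45 a8 7a 09 45 0e 19.
Inner input = 45 a8 7a 09 45 0e 19 ∥ 34 79 6c 70.
Inner hash: sum = 69+168+122+9+69+14+25+52+121+108+112 = 869; mod 256 = 101 → 65.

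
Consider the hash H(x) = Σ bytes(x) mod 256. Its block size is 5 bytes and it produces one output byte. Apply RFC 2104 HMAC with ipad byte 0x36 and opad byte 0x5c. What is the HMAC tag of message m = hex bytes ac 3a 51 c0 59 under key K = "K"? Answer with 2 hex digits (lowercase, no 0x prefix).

2c

Key "K" = 4b is 1 byte ≤ B = 5; zero-pad to 5 bytes: K' = 4b 00 00 00 00.
K' ⊕ ipad = 7d 36 36 36 36.  K' ⊕ opad = 17 5c 5c 5c 5c.
Inner input = (K'⊕ipad) ∥ m = 7d 36 36 36 36 ∥ ac 3a 51 c0 59.
Inner hash: sum = 125+54+54+54+54+172+58+81+192+89 = 933; mod 256 = 165 → a5.
Outer input = (K'⊕opad) ∥ inner = 17 5c 5c 5c 5c ∥ a5.
Outer hash (tag): sum = 23+92+92+92+92+165 = 556; mod 256 = 44 → 2c.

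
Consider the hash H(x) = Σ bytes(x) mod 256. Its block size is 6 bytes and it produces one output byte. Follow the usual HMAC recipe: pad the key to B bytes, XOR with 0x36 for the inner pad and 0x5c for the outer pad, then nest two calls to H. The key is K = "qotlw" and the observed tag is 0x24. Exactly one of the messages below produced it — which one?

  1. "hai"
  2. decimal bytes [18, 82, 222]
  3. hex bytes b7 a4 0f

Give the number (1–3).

Key "qotlw" = 71 6f 74 6c 77 is 5 bytes ≤ B = 6; zero-pad to 6 bytes: K' = 71 6f 74 6c 77 00.
K' ⊕ ipad = 47 59 42 5a 41 36; K' ⊕ opad = 2d 33 28 30 2b 5c.
m1: inner = H(47 59 42 5a 41 36 68 61 69) = e5; tag = H(2d 33 28 30 2b 5c e5) = 24 ← matches
m2: inner = H(47 59 42 5a 41 36 12 52 de) = f5; tag = H(2d 33 28 30 2b 5c f5) = 34
m3: inner = H(47 59 42 5a 41 36 b7 a4 0f) = 1d; tag = H(2d 33 28 30 2b 5c 1d) = 5c

1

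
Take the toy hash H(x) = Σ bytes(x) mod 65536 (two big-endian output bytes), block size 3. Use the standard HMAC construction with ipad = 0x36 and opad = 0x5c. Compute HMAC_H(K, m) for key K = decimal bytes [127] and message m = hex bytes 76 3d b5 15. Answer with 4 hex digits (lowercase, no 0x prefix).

010f

Key decimal bytes [127] = 7f is 1 byte ≤ B = 3; zero-pad to 3 bytes: K' = 7f 00 00.
K' ⊕ ipad = 49 36 36.  K' ⊕ opad = 23 5c 5c.
Inner input = (K'⊕ipad) ∥ m = 49 36 36 ∥ 76 3d b5 15.
Inner hash: sum = 73+54+54+118+61+181+21 = 562 → 02 32.
Outer input = (K'⊕opad) ∥ inner = 23 5c 5c ∥ 02 32.
Outer hash (tag): sum = 35+92+92+2+50 = 271 → 01 0f.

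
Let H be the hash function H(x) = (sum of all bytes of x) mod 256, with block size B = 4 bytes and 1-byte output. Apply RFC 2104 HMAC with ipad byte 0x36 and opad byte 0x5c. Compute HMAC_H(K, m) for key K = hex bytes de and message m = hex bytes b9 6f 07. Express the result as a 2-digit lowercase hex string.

Key hex bytes de is 1 byte ≤ B = 4; zero-pad to 4 bytes: K' = de 00 00 00.
K' ⊕ ipad = e8 36 36 36.  K' ⊕ opad = 82 5c 5c 5c.
Inner input = (K'⊕ipad) ∥ m = e8 36 36 36 ∥ b9 6f 07.
Inner hash: sum = 232+54+54+54+185+111+7 = 697; mod 256 = 185 → b9.
Outer input = (K'⊕opad) ∥ inner = 82 5c 5c 5c ∥ b9.
Outer hash (tag): sum = 130+92+92+92+185 = 591; mod 256 = 79 → 4f.

4f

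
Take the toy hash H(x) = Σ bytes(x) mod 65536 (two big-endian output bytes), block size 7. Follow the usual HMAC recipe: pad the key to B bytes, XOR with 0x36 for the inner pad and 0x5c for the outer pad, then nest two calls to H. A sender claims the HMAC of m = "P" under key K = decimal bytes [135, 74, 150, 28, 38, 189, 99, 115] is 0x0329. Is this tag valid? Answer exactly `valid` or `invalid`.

Key decimal bytes [135, 74, 150, 28, 38, 189, 99, 115] = 87 4a 96 1c 26 bd 63 73 is 8 bytes > B = 7, so hash it first: H(key) = 03 3c, then zero-pad to 7 bytes: K' = 03 3c 00 00 00 00 00.
K' ⊕ ipad = 35 0a 36 36 36 36 36; K' ⊕ opad = 5f 60 5c 5c 5c 5c 5c.
Inner hash: sum = 53+10+54+54+54+54+54+80 = 413 → 01 9d.
Outer hash (recomputed tag): sum = 95+96+92+92+92+92+92+1+157 = 809 → 03 29.
Recomputed tag = 0329; claimed = 0329 → match.

valid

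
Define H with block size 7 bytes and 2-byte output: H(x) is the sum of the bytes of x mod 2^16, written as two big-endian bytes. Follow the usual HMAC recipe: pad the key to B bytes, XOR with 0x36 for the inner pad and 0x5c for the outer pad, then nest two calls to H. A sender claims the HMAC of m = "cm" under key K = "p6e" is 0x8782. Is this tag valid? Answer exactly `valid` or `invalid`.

invalid

Key "p6e" = 70 36 65 is 3 bytes ≤ B = 7; zero-pad to 7 bytes: K' = 70 36 65 00 00 00 00.
K' ⊕ ipad = 46 00 53 36 36 36 36; K' ⊕ opad = 2c 6a 39 5c 5c 5c 5c.
Inner hash: sum = 70+0+83+54+54+54+54+99+109 = 577 → 02 41.
Outer hash (recomputed tag): sum = 44+106+57+92+92+92+92+2+65 = 642 → 02 82.
Recomputed tag = 0282; claimed = 8782 → mismatch.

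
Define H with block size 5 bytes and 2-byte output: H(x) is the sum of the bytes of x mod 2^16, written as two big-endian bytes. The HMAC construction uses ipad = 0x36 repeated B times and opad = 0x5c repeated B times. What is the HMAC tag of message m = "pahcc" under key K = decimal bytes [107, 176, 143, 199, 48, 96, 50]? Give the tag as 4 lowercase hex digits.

Key decimal bytes [107, 176, 143, 199, 48, 96, 50] = 6b b0 8f c7 30 60 32 is 7 bytes > B = 5, so hash it first: H(key) = 03 33, then zero-pad to 5 bytes: K' = 03 33 00 00 00.
K' ⊕ ipad = 35 05 36 36 36.  K' ⊕ opad = 5f 6f 5c 5c 5c.
Inner input = (K'⊕ipad) ∥ m = 35 05 36 36 36 ∥ 70 61 68 63 63.
Inner hash: sum = 53+5+54+54+54+112+97+104+99+99 = 731 → 02 db.
Outer input = (K'⊕opad) ∥ inner = 5f 6f 5c 5c 5c ∥ 02 db.
Outer hash (tag): sum = 95+111+92+92+92+2+219 = 703 → 02 bf.

02bf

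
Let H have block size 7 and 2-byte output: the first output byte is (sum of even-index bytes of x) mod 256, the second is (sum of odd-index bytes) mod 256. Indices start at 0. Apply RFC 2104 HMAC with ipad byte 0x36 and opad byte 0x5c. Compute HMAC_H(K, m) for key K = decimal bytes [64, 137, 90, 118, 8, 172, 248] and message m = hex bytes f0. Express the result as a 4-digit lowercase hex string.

a3dd

Key decimal bytes [64, 137, 90, 118, 8, 172, 248] = 40 89 5a 76 08 ac f8 is exactly B = 7 bytes: K' = 40 89 5a 76 08 ac f8.
K' ⊕ ipad = 76 bf 6c 40 3e 9a ce.  K' ⊕ opad = 1c d5 06 2a 54 f0 a4.
Inner input = (K'⊕ipad) ∥ m = 76 bf 6c 40 3e 9a ce ∥ f0.
Inner hash: even-index sum = 494 mod 256 = 238; odd-index sum = 649 mod 256 = 137 → ee 89.
Outer input = (K'⊕opad) ∥ inner = 1c d5 06 2a 54 f0 a4 ∥ ee 89.
Outer hash (tag): even-index sum = 419 mod 256 = 163; odd-index sum = 733 mod 256 = 221 → a3 dd.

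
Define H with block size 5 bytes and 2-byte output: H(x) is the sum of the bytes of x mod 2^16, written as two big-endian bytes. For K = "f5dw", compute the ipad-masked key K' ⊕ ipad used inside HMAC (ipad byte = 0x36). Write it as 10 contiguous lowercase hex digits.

Key "f5dw" = 66 35 64 77 is 4 bytes ≤ B = 5; zero-pad to 5 bytes: K' = 66 35 64 77 00.
XOR each byte with 0x36: 66⊕36=50, 35⊕36=03, 64⊕36=52, 77⊕36=41, 00⊕36=36.

5003524136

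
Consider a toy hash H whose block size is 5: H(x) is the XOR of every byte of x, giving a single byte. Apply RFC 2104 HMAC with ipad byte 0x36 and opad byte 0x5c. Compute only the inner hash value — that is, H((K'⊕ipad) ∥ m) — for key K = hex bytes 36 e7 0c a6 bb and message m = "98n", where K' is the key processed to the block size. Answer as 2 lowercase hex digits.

Key hex bytes 36 e7 0c a6 bb is exactly B = 5 bytes: K' = 36 e7 0c a6 bb.
K' ⊕ ipad = 00 d1 3a 90 8d.
Inner input = 00 d1 3a 90 8d ∥ 39 38 6e.
Inner hash: XOR 00⊕d1⊕3a⊕90⊕8d⊕39⊕38⊕6e = 99.

99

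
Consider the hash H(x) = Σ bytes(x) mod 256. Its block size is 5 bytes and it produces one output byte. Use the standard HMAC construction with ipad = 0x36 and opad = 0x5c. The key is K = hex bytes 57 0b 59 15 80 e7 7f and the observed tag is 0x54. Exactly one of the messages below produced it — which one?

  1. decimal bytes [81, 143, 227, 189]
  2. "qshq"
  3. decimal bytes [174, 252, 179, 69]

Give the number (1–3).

3

Key hex bytes 57 0b 59 15 80 e7 7f is 7 bytes > B = 5, so hash it first: H(key) = b6, then zero-pad to 5 bytes: K' = b6 00 00 00 00.
K' ⊕ ipad = 80 36 36 36 36; K' ⊕ opad = ea 5c 5c 5c 5c.
m1: inner = H(80 36 36 36 36 51 8f e3 bd) = d8; tag = H(ea 5c 5c 5c 5c d8) = 32
m2: inner = H(80 36 36 36 36 71 73 68 71) = 15; tag = H(ea 5c 5c 5c 5c 15) = 6f
m3: inner = H(80 36 36 36 36 ae fc b3 45) = fa; tag = H(ea 5c 5c 5c 5c fa) = 54 ← matches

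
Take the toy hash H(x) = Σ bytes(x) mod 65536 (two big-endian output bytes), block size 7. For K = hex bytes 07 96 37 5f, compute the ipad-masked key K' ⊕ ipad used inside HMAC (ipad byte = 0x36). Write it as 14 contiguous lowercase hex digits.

31a00169363636

Key hex bytes 07 96 37 5f is 4 bytes ≤ B = 7; zero-pad to 7 bytes: K' = 07 96 37 5f 00 00 00.
XOR each byte with 0x36: 07⊕36=31, 96⊕36=a0, 37⊕36=01, 5f⊕36=69, 00⊕36=36, 00⊕36=36, 00⊕36=36.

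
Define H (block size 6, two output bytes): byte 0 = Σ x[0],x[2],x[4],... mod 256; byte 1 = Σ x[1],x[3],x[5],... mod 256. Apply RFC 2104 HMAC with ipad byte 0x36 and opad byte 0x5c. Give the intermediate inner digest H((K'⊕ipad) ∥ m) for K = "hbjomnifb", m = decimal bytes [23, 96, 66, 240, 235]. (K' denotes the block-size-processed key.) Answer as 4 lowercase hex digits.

ec4f

Key "hbjomnifb" = 68 62 6a 6f 6d 6e 69 66 62 is 9 bytes > B = 6, so hash it first: H(key) = 0a a5, then zero-pad to 6 bytes: K' = 0a a5 00 00 00 00.
K' ⊕ ipad = 3c 93 36 36 36 36.
Inner input = 3c 93 36 36 36 36 ∥ 17 60 42 f0 eb.
Inner hash: even-index sum = 492 mod 256 = 236; odd-index sum = 591 mod 256 = 79 → ec 4f.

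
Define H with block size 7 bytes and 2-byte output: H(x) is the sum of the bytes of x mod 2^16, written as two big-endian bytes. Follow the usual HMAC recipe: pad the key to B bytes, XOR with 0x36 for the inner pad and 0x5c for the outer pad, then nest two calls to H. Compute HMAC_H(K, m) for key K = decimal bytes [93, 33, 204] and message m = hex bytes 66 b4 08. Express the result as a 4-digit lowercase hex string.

Key decimal bytes [93, 33, 204] = 5d 21 cc is 3 bytes ≤ B = 7; zero-pad to 7 bytes: K' = 5d 21 cc 00 00 00 00.
K' ⊕ ipad = 6b 17 fa 36 36 36 36.  K' ⊕ opad = 01 7d 90 5c 5c 5c 5c.
Inner input = (K'⊕ipad) ∥ m = 6b 17 fa 36 36 36 36 ∥ 66 b4 08.
Inner hash: sum = 107+23+250+54+54+54+54+102+180+8 = 886 → 03 76.
Outer input = (K'⊕opad) ∥ inner = 01 7d 90 5c 5c 5c 5c ∥ 03 76.
Outer hash (tag): sum = 1+125+144+92+92+92+92+3+118 = 759 → 02 f7.

02f7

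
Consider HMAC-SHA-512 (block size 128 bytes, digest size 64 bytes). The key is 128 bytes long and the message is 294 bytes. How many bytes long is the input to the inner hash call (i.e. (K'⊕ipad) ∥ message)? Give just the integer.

Key is 128 ≤ 128 bytes, zero-padded: |K'| = 128.
Inner input = (K'⊕ipad) ∥ m → 128 + 294 = 422 bytes.

422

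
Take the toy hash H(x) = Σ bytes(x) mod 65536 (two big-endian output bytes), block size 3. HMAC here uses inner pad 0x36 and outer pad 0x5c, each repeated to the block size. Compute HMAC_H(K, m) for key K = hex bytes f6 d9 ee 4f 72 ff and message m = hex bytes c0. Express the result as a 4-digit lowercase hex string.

Key hex bytes f6 d9 ee 4f 72 ff is 6 bytes > B = 3, so hash it first: H(key) = 04 7d, then zero-pad to 3 bytes: K' = 04 7d 00.
K' ⊕ ipad = 32 4b 36.  K' ⊕ opad = 58 21 5c.
Inner input = (K'⊕ipad) ∥ m = 32 4b 36 ∥ c0.
Inner hash: sum = 50+75+54+192 = 371 → 01 73.
Outer input = (K'⊕opad) ∥ inner = 58 21 5c ∥ 01 73.
Outer hash (tag): sum = 88+33+92+1+115 = 329 → 01 49.

0149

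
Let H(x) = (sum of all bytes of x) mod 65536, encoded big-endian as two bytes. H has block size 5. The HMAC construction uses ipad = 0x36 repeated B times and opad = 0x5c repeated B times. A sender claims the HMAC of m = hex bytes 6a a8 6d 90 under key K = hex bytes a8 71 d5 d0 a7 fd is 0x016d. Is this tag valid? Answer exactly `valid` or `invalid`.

invalid

Key hex bytes a8 71 d5 d0 a7 fd is 6 bytes > B = 5, so hash it first: H(key) = 04 62, then zero-pad to 5 bytes: K' = 04 62 00 00 00.
K' ⊕ ipad = 32 54 36 36 36; K' ⊕ opad = 58 3e 5c 5c 5c.
Inner hash: sum = 50+84+54+54+54+106+168+109+144 = 823 → 03 37.
Outer hash (recomputed tag): sum = 88+62+92+92+92+3+55 = 484 → 01 e4.
Recomputed tag = 01e4; claimed = 016d → mismatch.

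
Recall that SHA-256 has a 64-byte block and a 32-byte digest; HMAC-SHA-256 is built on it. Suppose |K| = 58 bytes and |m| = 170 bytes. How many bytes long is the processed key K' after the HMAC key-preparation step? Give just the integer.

64

Key is 58 ≤ 64 bytes, zero-padded: |K'| = 64.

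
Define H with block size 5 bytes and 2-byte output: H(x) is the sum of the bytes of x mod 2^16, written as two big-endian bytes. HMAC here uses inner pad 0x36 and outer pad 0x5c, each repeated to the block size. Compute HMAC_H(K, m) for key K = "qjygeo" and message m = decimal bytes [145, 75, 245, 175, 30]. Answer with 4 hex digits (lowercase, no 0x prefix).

0276

Key "qjygeo" = 71 6a 79 67 65 6f is 6 bytes > B = 5, so hash it first: H(key) = 02 8f, then zero-pad to 5 bytes: K' = 02 8f 00 00 00.
K' ⊕ ipad = 34 b9 36 36 36.  K' ⊕ opad = 5e d3 5c 5c 5c.
Inner input = (K'⊕ipad) ∥ m = 34 b9 36 36 36 ∥ 91 4b f5 af 1e.
Inner hash: sum = 52+185+54+54+54+145+75+245+175+30 = 1069 → 04 2d.
Outer input = (K'⊕opad) ∥ inner = 5e d3 5c 5c 5c ∥ 04 2d.
Outer hash (tag): sum = 94+211+92+92+92+4+45 = 630 → 02 76.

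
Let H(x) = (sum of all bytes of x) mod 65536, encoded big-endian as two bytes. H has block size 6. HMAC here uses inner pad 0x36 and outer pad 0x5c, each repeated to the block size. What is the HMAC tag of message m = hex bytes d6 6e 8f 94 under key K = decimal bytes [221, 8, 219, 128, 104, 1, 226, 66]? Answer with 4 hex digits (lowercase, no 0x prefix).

Key decimal bytes [221, 8, 219, 128, 104, 1, 226, 66] = dd 08 db 80 68 01 e2 42 is 8 bytes > B = 6, so hash it first: H(key) = 03 cd, then zero-pad to 6 bytes: K' = 03 cd 00 00 00 00.
K' ⊕ ipad = 35 fb 36 36 36 36.  K' ⊕ opad = 5f 91 5c 5c 5c 5c.
Inner input = (K'⊕ipad) ∥ m = 35 fb 36 36 36 36 ∥ d6 6e 8f 94.
Inner hash: sum = 53+251+54+54+54+54+214+110+143+148 = 1135 → 04 6f.
Outer input = (K'⊕opad) ∥ inner = 5f 91 5c 5c 5c 5c ∥ 04 6f.
Outer hash (tag): sum = 95+145+92+92+92+92+4+111 = 723 → 02 d3.

02d3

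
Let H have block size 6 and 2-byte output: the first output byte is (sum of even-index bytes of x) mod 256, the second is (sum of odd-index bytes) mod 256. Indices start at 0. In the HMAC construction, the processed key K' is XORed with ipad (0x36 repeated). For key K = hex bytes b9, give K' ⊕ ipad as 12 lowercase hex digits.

8f3636363636

Key hex bytes b9 is 1 byte ≤ B = 6; zero-pad to 6 bytes: K' = b9 00 00 00 00 00.
XOR each byte with 0x36: b9⊕36=8f, 00⊕36=36, 00⊕36=36, 00⊕36=36, 00⊕36=36, 00⊕36=36.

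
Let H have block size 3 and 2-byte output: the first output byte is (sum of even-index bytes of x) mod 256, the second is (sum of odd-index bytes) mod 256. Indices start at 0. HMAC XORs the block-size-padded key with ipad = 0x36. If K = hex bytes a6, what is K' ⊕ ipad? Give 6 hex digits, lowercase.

Key hex bytes a6 is 1 byte ≤ B = 3; zero-pad to 3 bytes: K' = a6 00 00.
XOR each byte with 0x36: a6⊕36=90, 00⊕36=36, 00⊕36=36.

903636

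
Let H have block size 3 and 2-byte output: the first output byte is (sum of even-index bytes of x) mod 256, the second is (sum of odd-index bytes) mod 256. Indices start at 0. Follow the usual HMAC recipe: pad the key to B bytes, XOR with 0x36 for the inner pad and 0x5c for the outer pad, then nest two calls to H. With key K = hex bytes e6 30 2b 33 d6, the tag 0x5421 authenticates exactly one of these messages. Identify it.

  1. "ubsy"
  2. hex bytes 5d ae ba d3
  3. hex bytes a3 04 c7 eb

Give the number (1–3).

1

Key hex bytes e6 30 2b 33 d6 is 5 bytes > B = 3, so hash it first: H(key) = e7 63, then zero-pad to 3 bytes: K' = e7 63 00.
K' ⊕ ipad = d1 55 36; K' ⊕ opad = bb 3f 5c.
m1: inner = H(d1 55 36 75 62 73 79) = e2 3d; tag = H(bb 3f 5c e2 3d) = 5421 ← matches
m2: inner = H(d1 55 36 5d ae ba d3) = 88 6c; tag = H(bb 3f 5c 88 6c) = 83c7
m3: inner = H(d1 55 36 a3 04 c7 eb) = f6 bf; tag = H(bb 3f 5c f6 bf) = d635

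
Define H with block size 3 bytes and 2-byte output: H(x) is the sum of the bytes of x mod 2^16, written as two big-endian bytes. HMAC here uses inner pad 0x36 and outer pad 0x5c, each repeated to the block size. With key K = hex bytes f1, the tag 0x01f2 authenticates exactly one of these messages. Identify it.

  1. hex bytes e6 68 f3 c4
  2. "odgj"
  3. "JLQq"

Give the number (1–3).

Key hex bytes f1 is 1 byte ≤ B = 3; zero-pad to 3 bytes: K' = f1 00 00.
K' ⊕ ipad = c7 36 36; K' ⊕ opad = ad 5c 5c.
m1: inner = H(c7 36 36 e6 68 f3 c4) = 04 38; tag = H(ad 5c 5c 04 38) = 01a1
m2: inner = H(c7 36 36 6f 64 67 6a) = 02 d7; tag = H(ad 5c 5c 02 d7) = 023e
m3: inner = H(c7 36 36 4a 4c 51 71) = 02 8b; tag = H(ad 5c 5c 02 8b) = 01f2 ← matches

3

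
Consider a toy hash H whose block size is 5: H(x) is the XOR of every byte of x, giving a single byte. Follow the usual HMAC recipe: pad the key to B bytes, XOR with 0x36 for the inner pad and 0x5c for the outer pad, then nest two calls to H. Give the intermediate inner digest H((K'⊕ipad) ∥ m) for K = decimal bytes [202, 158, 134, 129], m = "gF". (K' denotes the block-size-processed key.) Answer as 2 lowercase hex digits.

Key decimal bytes [202, 158, 134, 129] = ca 9e 86 81 is 4 bytes ≤ B = 5; zero-pad to 5 bytes: K' = ca 9e 86 81 00.
K' ⊕ ipad = fc a8 b0 b7 36.
Inner input = fc a8 b0 b7 36 ∥ 67 46.
Inner hash: XOR fc⊕a8⊕b0⊕b7⊕36⊕67⊕46 = 44.

44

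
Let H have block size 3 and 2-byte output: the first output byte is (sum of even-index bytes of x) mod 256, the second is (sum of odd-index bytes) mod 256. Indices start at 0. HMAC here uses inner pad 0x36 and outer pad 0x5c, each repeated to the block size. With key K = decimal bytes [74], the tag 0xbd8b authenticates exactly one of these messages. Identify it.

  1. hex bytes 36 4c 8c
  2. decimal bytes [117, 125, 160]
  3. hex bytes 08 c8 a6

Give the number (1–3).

2

Key decimal bytes [74] = 4a is 1 byte ≤ B = 3; zero-pad to 3 bytes: K' = 4a 00 00.
K' ⊕ ipad = 7c 36 36; K' ⊕ opad = 16 5c 5c.
m1: inner = H(7c 36 36 36 4c 8c) = fe f8; tag = H(16 5c 5c fe f8) = 6a5a
m2: inner = H(7c 36 36 75 7d a0) = 2f 4b; tag = H(16 5c 5c 2f 4b) = bd8b ← matches
m3: inner = H(7c 36 36 08 c8 a6) = 7a e4; tag = H(16 5c 5c 7a e4) = 56d6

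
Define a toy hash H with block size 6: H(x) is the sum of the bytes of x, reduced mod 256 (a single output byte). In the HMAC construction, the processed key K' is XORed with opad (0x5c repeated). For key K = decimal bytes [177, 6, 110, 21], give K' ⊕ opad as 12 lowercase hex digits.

ed5a32495c5c

Key decimal bytes [177, 6, 110, 21] = b1 06 6e 15 is 4 bytes ≤ B = 6; zero-pad to 6 bytes: K' = b1 06 6e 15 00 00.
XOR each byte with 0x5c: b1⊕5c=ed, 06⊕5c=5a, 6e⊕5c=32, 15⊕5c=49, 00⊕5c=5c, 00⊕5c=5c.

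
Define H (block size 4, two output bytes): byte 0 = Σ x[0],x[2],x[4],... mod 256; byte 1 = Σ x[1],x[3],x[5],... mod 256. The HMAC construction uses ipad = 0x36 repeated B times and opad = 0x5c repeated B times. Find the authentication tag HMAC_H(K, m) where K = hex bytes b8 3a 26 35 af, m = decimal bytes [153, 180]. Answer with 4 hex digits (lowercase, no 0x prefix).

b7d2

Key hex bytes b8 3a 26 35 af is 5 bytes > B = 4, so hash it first: H(key) = 8d 6f, then zero-pad to 4 bytes: K' = 8d 6f 00 00.
K' ⊕ ipad = bb 59 36 36.  K' ⊕ opad = d1 33 5c 5c.
Inner input = (K'⊕ipad) ∥ m = bb 59 36 36 ∥ 99 b4.
Inner hash: even-index sum = 394 mod 256 = 138; odd-index sum = 323 mod 256 = 67 → 8a 43.
Outer input = (K'⊕opad) ∥ inner = d1 33 5c 5c ∥ 8a 43.
Outer hash (tag): even-index sum = 439 mod 256 = 183; odd-index sum = 210 mod 256 = 210 → b7 d2.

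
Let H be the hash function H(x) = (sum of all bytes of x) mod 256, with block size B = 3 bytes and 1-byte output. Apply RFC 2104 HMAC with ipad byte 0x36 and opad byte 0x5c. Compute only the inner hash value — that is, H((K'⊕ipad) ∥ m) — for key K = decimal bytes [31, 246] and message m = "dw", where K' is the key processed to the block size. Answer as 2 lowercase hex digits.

Key decimal bytes [31, 246] = 1f f6 is 2 bytes ≤ B = 3; zero-pad to 3 bytes: K' = 1f f6 00.
K' ⊕ ipad = 29 c0 36.
Inner input = 29 c0 36 ∥ 64 77.
Inner hash: sum = 41+192+54+100+119 = 506; mod 256 = 250 → fa.

fa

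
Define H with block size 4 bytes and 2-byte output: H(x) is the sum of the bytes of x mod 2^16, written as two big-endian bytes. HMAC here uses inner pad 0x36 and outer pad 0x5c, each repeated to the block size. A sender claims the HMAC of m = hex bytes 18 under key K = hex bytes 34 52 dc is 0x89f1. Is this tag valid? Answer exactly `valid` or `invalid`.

invalid

Key hex bytes 34 52 dc is 3 bytes ≤ B = 4; zero-pad to 4 bytes: K' = 34 52 dc 00.
K' ⊕ ipad = 02 64 ea 36; K' ⊕ opad = 68 0e 80 5c.
Inner hash: sum = 2+100+234+54+24 = 414 → 01 9e.
Outer hash (recomputed tag): sum = 104+14+128+92+1+158 = 497 → 01 f1.
Recomputed tag = 01f1; claimed = 89f1 → mismatch.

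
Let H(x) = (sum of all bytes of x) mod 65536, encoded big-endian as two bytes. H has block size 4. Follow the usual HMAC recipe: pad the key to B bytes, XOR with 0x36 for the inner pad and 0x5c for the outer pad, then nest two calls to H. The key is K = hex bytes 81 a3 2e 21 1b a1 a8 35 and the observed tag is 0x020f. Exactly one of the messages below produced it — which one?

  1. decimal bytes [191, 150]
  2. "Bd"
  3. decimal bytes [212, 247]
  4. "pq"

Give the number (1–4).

3

Key hex bytes 81 a3 2e 21 1b a1 a8 35 is 8 bytes > B = 4, so hash it first: H(key) = 03 0c, then zero-pad to 4 bytes: K' = 03 0c 00 00.
K' ⊕ ipad = 35 3a 36 36; K' ⊕ opad = 5f 50 5c 5c.
m1: inner = H(35 3a 36 36 bf 96) = 02 30; tag = H(5f 50 5c 5c 02 30) = 0199
m2: inner = H(35 3a 36 36 42 64) = 01 81; tag = H(5f 50 5c 5c 01 81) = 01e9
m3: inner = H(35 3a 36 36 d4 f7) = 02 a6; tag = H(5f 50 5c 5c 02 a6) = 020f ← matches
m4: inner = H(35 3a 36 36 70 71) = 01 bc; tag = H(5f 50 5c 5c 01 bc) = 0224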